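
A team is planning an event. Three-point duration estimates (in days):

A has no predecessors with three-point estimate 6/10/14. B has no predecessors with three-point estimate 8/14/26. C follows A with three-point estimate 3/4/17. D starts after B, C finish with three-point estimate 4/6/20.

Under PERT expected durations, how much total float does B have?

te_A = (6 + 4·10 + 14)/6 = 60/6 = 10
te_B = (8 + 4·14 + 26)/6 = 90/6 = 15
te_C = (3 + 4·4 + 17)/6 = 36/6 = 6
te_D = (4 + 4·6 + 20)/6 = 48/6 = 8

Forward pass:
ES_A = 0; EF_A = 10
ES_B = 0; EF_B = 15
ES_C = 10; EF_C = 10+6 = 16
ES_D = max(EF_B=15, EF_C=16) = 16; EF_D = 16+8 = 24
Expected project duration μ = 24 days. Critical path: A → C → D.

Backward pass:
LF_D = 24; LS_D = 24−8 = 16
LF_C = LS_D = 16; LS_C = 16−6 = 10
LF_B = LS_D = 16; LS_B = 16−15 = 1
LF_A = LS_C = 10; LS_A = 10−10 = 0
Slack_B = LS_B − ES_B = 1 − 0 = 1

1 days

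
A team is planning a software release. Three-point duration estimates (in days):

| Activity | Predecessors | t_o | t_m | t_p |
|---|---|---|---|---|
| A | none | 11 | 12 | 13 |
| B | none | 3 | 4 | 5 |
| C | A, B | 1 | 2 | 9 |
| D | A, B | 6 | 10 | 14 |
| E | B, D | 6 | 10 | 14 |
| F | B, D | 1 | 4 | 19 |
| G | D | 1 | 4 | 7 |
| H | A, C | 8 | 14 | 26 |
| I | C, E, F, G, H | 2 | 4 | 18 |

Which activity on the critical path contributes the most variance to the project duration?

I

te_A = (11 + 4·12 + 13)/6 = 72/6 = 12; σ²_A = ((13−11)/6)² = 0.111
te_B = (3 + 4·4 + 5)/6 = 24/6 = 4; σ²_B = ((5−3)/6)² = 0.111
te_C = (1 + 4·2 + 9)/6 = 18/6 = 3; σ²_C = ((9−1)/6)² = 1.778
te_D = (6 + 4·10 + 14)/6 = 60/6 = 10; σ²_D = ((14−6)/6)² = 1.778
te_E = (6 + 4·10 + 14)/6 = 60/6 = 10; σ²_E = ((14−6)/6)² = 1.778
te_F = (1 + 4·4 + 19)/6 = 36/6 = 6; σ²_F = ((19−1)/6)² = 9.000
te_G = (1 + 4·4 + 7)/6 = 24/6 = 4; σ²_G = ((7−1)/6)² = 1.000
te_H = (8 + 4·14 + 26)/6 = 90/6 = 15; σ²_H = ((26−8)/6)² = 9.000
te_I = (2 + 4·4 + 18)/6 = 36/6 = 6; σ²_I = ((18−2)/6)² = 7.111

Forward pass:
ES_A = 0; EF_A = 12
ES_B = 0; EF_B = 4
ES_C = max(EF_A=12, EF_B=4) = 12; EF_C = 12+3 = 15
ES_D = max(EF_A=12, EF_B=4) = 12; EF_D = 12+10 = 22
ES_E = max(EF_B=4, EF_D=22) = 22; EF_E = 22+10 = 32
ES_F = max(EF_B=4, EF_D=22) = 22; EF_F = 22+6 = 28
ES_G = 22; EF_G = 22+4 = 26
ES_H = max(EF_A=12, EF_C=15) = 15; EF_H = 15+15 = 30
ES_I = max(EF_C=15, EF_E=32, EF_F=28, EF_G=26, EF_H=30) = 32; EF_I = 32+6 = 38
Expected project duration μ = 38 days. Critical path: A → D → E → I.

Variances on critical path: σ²_A=0.111, σ²_D=1.778, σ²_E=1.778, σ²_I=7.111.
Largest is σ²_I = 7.111.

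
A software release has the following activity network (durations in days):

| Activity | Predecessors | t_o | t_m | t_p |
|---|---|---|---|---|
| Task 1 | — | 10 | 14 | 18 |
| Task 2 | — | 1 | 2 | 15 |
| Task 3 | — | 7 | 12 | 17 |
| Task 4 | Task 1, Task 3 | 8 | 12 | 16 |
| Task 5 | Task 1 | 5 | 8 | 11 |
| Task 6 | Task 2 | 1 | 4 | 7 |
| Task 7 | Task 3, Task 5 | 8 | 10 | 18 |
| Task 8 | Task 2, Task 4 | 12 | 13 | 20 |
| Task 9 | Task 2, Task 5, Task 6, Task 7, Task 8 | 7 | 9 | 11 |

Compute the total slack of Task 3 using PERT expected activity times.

2 days

te_Task 1 = (10 + 4·14 + 18)/6 = 84/6 = 14
te_Task 2 = (1 + 4·2 + 15)/6 = 24/6 = 4
te_Task 3 = (7 + 4·12 + 17)/6 = 72/6 = 12
te_Task 4 = (8 + 4·12 + 16)/6 = 72/6 = 12
te_Task 5 = (5 + 4·8 + 11)/6 = 48/6 = 8
te_Task 6 = (1 + 4·4 + 7)/6 = 24/6 = 4
te_Task 7 = (8 + 4·10 + 18)/6 = 66/6 = 11
te_Task 8 = (12 + 4·13 + 20)/6 = 84/6 = 14
te_Task 9 = (7 + 4·9 + 11)/6 = 54/6 = 9

Forward pass:
ES_Task 1 = 0; EF_Task 1 = 14
ES_Task 2 = 0; EF_Task 2 = 4
ES_Task 3 = 0; EF_Task 3 = 12
ES_Task 4 = max(EF_Task 1=14, EF_Task 3=12) = 14; EF_Task 4 = 14+12 = 26
ES_Task 5 = 14; EF_Task 5 = 14+8 = 22
ES_Task 6 = 4; EF_Task 6 = 4+4 = 8
ES_Task 7 = max(EF_Task 3=12, EF_Task 5=22) = 22; EF_Task 7 = 22+11 = 33
ES_Task 8 = max(EF_Task 2=4, EF_Task 4=26) = 26; EF_Task 8 = 26+14 = 40
ES_Task 9 = max(EF_Task 2=4, EF_Task 5=22, EF_Task 6=8, EF_Task 7=33, EF_Task 8=40) = 40; EF_Task 9 = 40+9 = 49
Expected project duration μ = 49 days. Critical path: Task 1 → Task 4 → Task 8 → Task 9.

Backward pass:
LF_Task 9 = 49; LS_Task 9 = 49−9 = 40
LF_Task 8 = LS_Task 9 = 40; LS_Task 8 = 40−14 = 26
LF_Task 7 = LS_Task 9 = 40; LS_Task 7 = 40−11 = 29
LF_Task 6 = LS_Task 9 = 40; LS_Task 6 = 40−4 = 36
LF_Task 5 = min(LS_Task 7=29, LS_Task 9=40) = 29; LS_Task 5 = 29−8 = 21
LF_Task 4 = LS_Task 8 = 26; LS_Task 4 = 26−12 = 14
LF_Task 3 = min(LS_Task 4=14, LS_Task 7=29) = 14; LS_Task 3 = 14−12 = 2
LF_Task 2 = min(LS_Task 6=36, LS_Task 8=26, LS_Task 9=40) = 26; LS_Task 2 = 26−4 = 22
LF_Task 1 = min(LS_Task 4=14, LS_Task 5=21) = 14; LS_Task 1 = 14−14 = 0
Slack_Task 3 = LS_Task 3 − ES_Task 3 = 2 − 0 = 2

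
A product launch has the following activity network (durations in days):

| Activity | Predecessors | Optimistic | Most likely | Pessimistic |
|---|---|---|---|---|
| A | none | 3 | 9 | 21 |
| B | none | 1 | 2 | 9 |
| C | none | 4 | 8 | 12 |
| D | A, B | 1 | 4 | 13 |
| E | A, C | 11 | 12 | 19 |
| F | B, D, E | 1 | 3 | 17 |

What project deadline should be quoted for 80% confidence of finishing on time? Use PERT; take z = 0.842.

31.6 days

te_A = (3 + 4·9 + 21)/6 = 60/6 = 10; σ²_A = ((21−3)/6)² = 9.000
te_B = (1 + 4·2 + 9)/6 = 18/6 = 3; σ²_B = ((9−1)/6)² = 1.778
te_C = (4 + 4·8 + 12)/6 = 48/6 = 8; σ²_C = ((12−4)/6)² = 1.778
te_D = (1 + 4·4 + 13)/6 = 30/6 = 5; σ²_D = ((13−1)/6)² = 4.000
te_E = (11 + 4·12 + 19)/6 = 78/6 = 13; σ²_E = ((19−11)/6)² = 1.778
te_F = (1 + 4·3 + 17)/6 = 30/6 = 5; σ²_F = ((17−1)/6)² = 7.111

Forward pass:
ES_A = 0; EF_A = 10
ES_B = 0; EF_B = 3
ES_C = 0; EF_C = 8
ES_D = max(EF_A=10, EF_B=3) = 10; EF_D = 10+5 = 15
ES_E = max(EF_A=10, EF_C=8) = 10; EF_E = 10+13 = 23
ES_F = max(EF_B=3, EF_D=15, EF_E=23) = 23; EF_F = 23+5 = 28
Expected project duration μ = 28 days. Critical path: A → E → F.

Variance along critical path = 9.000 + 1.778 + 7.111 = 17.889; σ = 4.230 days.
D = μ + z·σ = 28 + 0.842·4.230 = 31.6 days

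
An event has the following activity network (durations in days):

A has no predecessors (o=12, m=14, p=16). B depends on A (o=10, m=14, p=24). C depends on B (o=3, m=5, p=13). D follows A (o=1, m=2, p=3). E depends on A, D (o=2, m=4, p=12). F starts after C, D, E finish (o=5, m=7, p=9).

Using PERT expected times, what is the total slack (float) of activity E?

14 days

te_A = (12 + 4·14 + 16)/6 = 84/6 = 14
te_B = (10 + 4·14 + 24)/6 = 90/6 = 15
te_C = (3 + 4·5 + 13)/6 = 36/6 = 6
te_D = (1 + 4·2 + 3)/6 = 12/6 = 2
te_E = (2 + 4·4 + 12)/6 = 30/6 = 5
te_F = (5 + 4·7 + 9)/6 = 42/6 = 7

Forward pass:
ES_A = 0; EF_A = 14
ES_B = 14; EF_B = 14+15 = 29
ES_C = 29; EF_C = 29+6 = 35
ES_D = 14; EF_D = 14+2 = 16
ES_E = max(EF_A=14, EF_D=16) = 16; EF_E = 16+5 = 21
ES_F = max(EF_C=35, EF_D=16, EF_E=21) = 35; EF_F = 35+7 = 42
Expected project duration μ = 42 days. Critical path: A → B → C → F.

Backward pass:
LF_F = 42; LS_F = 42−7 = 35
LF_E = LS_F = 35; LS_E = 35−5 = 30
LF_D = min(LS_E=30, LS_F=35) = 30; LS_D = 30−2 = 28
LF_C = LS_F = 35; LS_C = 35−6 = 29
LF_B = LS_C = 29; LS_B = 29−15 = 14
LF_A = min(LS_B=14, LS_D=28, LS_E=30) = 14; LS_A = 14−14 = 0
Slack_E = LS_E − ES_E = 30 − 16 = 14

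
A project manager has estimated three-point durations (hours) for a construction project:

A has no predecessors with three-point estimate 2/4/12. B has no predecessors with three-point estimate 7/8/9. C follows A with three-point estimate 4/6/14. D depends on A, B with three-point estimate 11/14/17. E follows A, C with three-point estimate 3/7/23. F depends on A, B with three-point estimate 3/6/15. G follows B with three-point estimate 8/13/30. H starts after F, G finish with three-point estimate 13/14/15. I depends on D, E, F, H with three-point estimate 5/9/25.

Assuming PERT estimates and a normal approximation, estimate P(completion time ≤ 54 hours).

0.886

te_A = (2 + 4·4 + 12)/6 = 30/6 = 5; σ²_A = ((12−2)/6)² = 2.778
te_B = (7 + 4·8 + 9)/6 = 48/6 = 8; σ²_B = ((9−7)/6)² = 0.111
te_C = (4 + 4·6 + 14)/6 = 42/6 = 7; σ²_C = ((14−4)/6)² = 2.778
te_D = (11 + 4·14 + 17)/6 = 84/6 = 14; σ²_D = ((17−11)/6)² = 1.000
te_E = (3 + 4·7 + 23)/6 = 54/6 = 9; σ²_E = ((23−3)/6)² = 11.111
te_F = (3 + 4·6 + 15)/6 = 42/6 = 7; σ²_F = ((15−3)/6)² = 4.000
te_G = (8 + 4·13 + 30)/6 = 90/6 = 15; σ²_G = ((30−8)/6)² = 13.444
te_H = (13 + 4·14 + 15)/6 = 84/6 = 14; σ²_H = ((15−13)/6)² = 0.111
te_I = (5 + 4·9 + 25)/6 = 66/6 = 11; σ²_I = ((25−5)/6)² = 11.111

Forward pass:
ES_A = 0; EF_A = 5
ES_B = 0; EF_B = 8
ES_C = 5; EF_C = 5+7 = 12
ES_D = max(EF_A=5, EF_B=8) = 8; EF_D = 8+14 = 22
ES_E = max(EF_A=5, EF_C=12) = 12; EF_E = 12+9 = 21
ES_F = max(EF_A=5, EF_B=8) = 8; EF_F = 8+7 = 15
ES_G = 8; EF_G = 8+15 = 23
ES_H = max(EF_F=15, EF_G=23) = 23; EF_H = 23+14 = 37
ES_I = max(EF_D=22, EF_E=21, EF_F=15, EF_H=37) = 37; EF_I = 37+11 = 48
Expected project duration μ = 48 hours. Critical path: B → G → H → I.

Variance along critical path = 0.111 + 13.444 + 0.111 + 11.111 = 24.778; σ = √24.778 = 4.978 hours.
Z = (54 − 48) / 4.978 = 1.205
P(T ≤ 54) = Φ(1.205) ≈ 0.886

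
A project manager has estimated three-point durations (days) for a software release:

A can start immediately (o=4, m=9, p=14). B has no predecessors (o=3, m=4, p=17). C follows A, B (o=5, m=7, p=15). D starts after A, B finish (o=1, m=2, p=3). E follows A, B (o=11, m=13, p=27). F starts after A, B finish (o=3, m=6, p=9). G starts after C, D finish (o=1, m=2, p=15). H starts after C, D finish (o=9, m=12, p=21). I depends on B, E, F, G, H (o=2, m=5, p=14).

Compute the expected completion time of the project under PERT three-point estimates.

36 days

te_A = (4 + 4·9 + 14)/6 = 54/6 = 9
te_B = (3 + 4·4 + 17)/6 = 36/6 = 6
te_C = (5 + 4·7 + 15)/6 = 48/6 = 8
te_D = (1 + 4·2 + 3)/6 = 12/6 = 2
te_E = (11 + 4·13 + 27)/6 = 90/6 = 15
te_F = (3 + 4·6 + 9)/6 = 36/6 = 6
te_G = (1 + 4·2 + 15)/6 = 24/6 = 4
te_H = (9 + 4·12 + 21)/6 = 78/6 = 13
te_I = (2 + 4·5 + 14)/6 = 36/6 = 6

Forward pass:
ES_A = 0; EF_A = 9
ES_B = 0; EF_B = 6
ES_C = max(EF_A=9, EF_B=6) = 9; EF_C = 9+8 = 17
ES_D = max(EF_A=9, EF_B=6) = 9; EF_D = 9+2 = 11
ES_E = max(EF_A=9, EF_B=6) = 9; EF_E = 9+15 = 24
ES_F = max(EF_A=9, EF_B=6) = 9; EF_F = 9+6 = 15
ES_G = max(EF_C=17, EF_D=11) = 17; EF_G = 17+4 = 21
ES_H = max(EF_C=17, EF_D=11) = 17; EF_H = 17+13 = 30
ES_I = max(EF_B=6, EF_E=24, EF_F=15, EF_G=21, EF_H=30) = 30; EF_I = 30+6 = 36
Expected project duration μ = 36 days. Critical path: A → C → H → I.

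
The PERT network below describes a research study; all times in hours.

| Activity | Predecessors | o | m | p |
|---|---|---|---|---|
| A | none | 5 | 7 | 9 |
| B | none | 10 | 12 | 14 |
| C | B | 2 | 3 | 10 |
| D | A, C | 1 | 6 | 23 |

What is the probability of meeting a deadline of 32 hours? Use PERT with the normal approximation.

te_A = (5 + 4·7 + 9)/6 = 42/6 = 7; σ²_A = ((9−5)/6)² = 0.444
te_B = (10 + 4·12 + 14)/6 = 72/6 = 12; σ²_B = ((14−10)/6)² = 0.444
te_C = (2 + 4·3 + 10)/6 = 24/6 = 4; σ²_C = ((10−2)/6)² = 1.778
te_D = (1 + 4·6 + 23)/6 = 48/6 = 8; σ²_D = ((23−1)/6)² = 13.444

Forward pass:
ES_A = 0; EF_A = 7
ES_B = 0; EF_B = 12
ES_C = 12; EF_C = 12+4 = 16
ES_D = max(EF_A=7, EF_C=16) = 16; EF_D = 16+8 = 24
Expected project duration μ = 24 hours. Critical path: B → C → D.

Variance along critical path = 0.444 + 1.778 + 13.444 = 15.667; σ = √15.667 = 3.958 hours.
Z = (32 − 24) / 3.958 = 2.021
P(T ≤ 32) = Φ(2.021) ≈ 0.978

0.978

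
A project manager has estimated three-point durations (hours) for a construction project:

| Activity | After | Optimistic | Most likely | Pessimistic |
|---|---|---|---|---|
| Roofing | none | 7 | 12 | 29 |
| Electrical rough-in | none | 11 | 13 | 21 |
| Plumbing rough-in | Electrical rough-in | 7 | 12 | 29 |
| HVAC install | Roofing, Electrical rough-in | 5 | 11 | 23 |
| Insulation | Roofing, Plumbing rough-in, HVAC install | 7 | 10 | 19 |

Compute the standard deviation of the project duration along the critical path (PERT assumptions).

4.50 hours

te_Roofing = (7 + 4·12 + 29)/6 = 84/6 = 14; σ²_Roofing = ((29−7)/6)² = 13.444
te_Electrical rough-in = (11 + 4·13 + 21)/6 = 84/6 = 14; σ²_Electrical rough-in = ((21−11)/6)² = 2.778
te_Plumbing rough-in = (7 + 4·12 + 29)/6 = 84/6 = 14; σ²_Plumbing rough-in = ((29−7)/6)² = 13.444
te_HVAC install = (5 + 4·11 + 23)/6 = 72/6 = 12; σ²_HVAC install = ((23−5)/6)² = 9.000
te_Insulation = (7 + 4·10 + 19)/6 = 66/6 = 11; σ²_Insulation = ((19−7)/6)² = 4.000

Forward pass:
ES_Roofing = 0; EF_Roofing = 14
ES_Electrical rough-in = 0; EF_Electrical rough-in = 14
ES_Plumbing rough-in = 14; EF_Plumbing rough-in = 14+14 = 28
ES_HVAC install = max(EF_Roofing=14, EF_Electrical rough-in=14) = 14; EF_HVAC install = 14+12 = 26
ES_Insulation = max(EF_Roofing=14, EF_Plumbing rough-in=28, EF_HVAC install=26) = 28; EF_Insulation = 28+11 = 39
Expected project duration μ = 39 hours. Critical path: Electrical rough-in → Plumbing rough-in → Insulation.

Variance along critical path = 2.778 + 13.444 + 4.000 = 20.222
σ = √20.222 = 4.497 hours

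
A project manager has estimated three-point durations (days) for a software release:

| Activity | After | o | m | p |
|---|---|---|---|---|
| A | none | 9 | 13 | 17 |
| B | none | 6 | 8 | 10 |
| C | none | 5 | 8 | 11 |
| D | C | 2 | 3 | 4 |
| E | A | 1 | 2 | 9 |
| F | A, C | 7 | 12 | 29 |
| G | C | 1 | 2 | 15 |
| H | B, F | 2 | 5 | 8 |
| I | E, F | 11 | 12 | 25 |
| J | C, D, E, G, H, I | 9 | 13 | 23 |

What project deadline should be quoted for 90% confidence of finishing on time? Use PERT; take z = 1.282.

61.6 days

te_A = (9 + 4·13 + 17)/6 = 78/6 = 13; σ²_A = ((17−9)/6)² = 1.778
te_B = (6 + 4·8 + 10)/6 = 48/6 = 8; σ²_B = ((10−6)/6)² = 0.444
te_C = (5 + 4·8 + 11)/6 = 48/6 = 8; σ²_C = ((11−5)/6)² = 1.000
te_D = (2 + 4·3 + 4)/6 = 18/6 = 3; σ²_D = ((4−2)/6)² = 0.111
te_E = (1 + 4·2 + 9)/6 = 18/6 = 3; σ²_E = ((9−1)/6)² = 1.778
te_F = (7 + 4·12 + 29)/6 = 84/6 = 14; σ²_F = ((29−7)/6)² = 13.444
te_G = (1 + 4·2 + 15)/6 = 24/6 = 4; σ²_G = ((15−1)/6)² = 5.444
te_H = (2 + 4·5 + 8)/6 = 30/6 = 5; σ²_H = ((8−2)/6)² = 1.000
te_I = (11 + 4·12 + 25)/6 = 84/6 = 14; σ²_I = ((25−11)/6)² = 5.444
te_J = (9 + 4·13 + 23)/6 = 84/6 = 14; σ²_J = ((23−9)/6)² = 5.444

Forward pass:
ES_A = 0; EF_A = 13
ES_B = 0; EF_B = 8
ES_C = 0; EF_C = 8
ES_D = 8; EF_D = 8+3 = 11
ES_E = 13; EF_E = 13+3 = 16
ES_F = max(EF_A=13, EF_C=8) = 13; EF_F = 13+14 = 27
ES_G = 8; EF_G = 8+4 = 12
ES_H = max(EF_B=8, EF_F=27) = 27; EF_H = 27+5 = 32
ES_I = max(EF_E=16, EF_F=27) = 27; EF_I = 27+14 = 41
ES_J = max(EF_C=8, EF_D=11, EF_E=16, EF_G=12, EF_H=32, EF_I=41) = 41; EF_J = 41+14 = 55
Expected project duration μ = 55 days. Critical path: A → F → I → J.

Variance along critical path = 1.778 + 13.444 + 5.444 + 5.444 = 26.111; σ = 5.110 days.
D = μ + z·σ = 55 + 1.282·5.110 = 61.6 days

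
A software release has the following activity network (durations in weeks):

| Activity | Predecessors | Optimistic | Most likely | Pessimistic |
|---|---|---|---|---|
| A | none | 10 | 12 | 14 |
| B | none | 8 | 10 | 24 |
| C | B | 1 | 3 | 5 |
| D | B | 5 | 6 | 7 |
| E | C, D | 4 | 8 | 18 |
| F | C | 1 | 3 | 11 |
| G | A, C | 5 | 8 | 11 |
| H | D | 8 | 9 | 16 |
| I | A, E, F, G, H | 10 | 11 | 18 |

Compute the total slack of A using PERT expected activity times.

te_A = (10 + 4·12 + 14)/6 = 72/6 = 12
te_B = (8 + 4·10 + 24)/6 = 72/6 = 12
te_C = (1 + 4·3 + 5)/6 = 18/6 = 3
te_D = (5 + 4·6 + 7)/6 = 36/6 = 6
te_E = (4 + 4·8 + 18)/6 = 54/6 = 9
te_F = (1 + 4·3 + 11)/6 = 24/6 = 4
te_G = (5 + 4·8 + 11)/6 = 48/6 = 8
te_H = (8 + 4·9 + 16)/6 = 60/6 = 10
te_I = (10 + 4·11 + 18)/6 = 72/6 = 12

Forward pass:
ES_A = 0; EF_A = 12
ES_B = 0; EF_B = 12
ES_C = 12; EF_C = 12+3 = 15
ES_D = 12; EF_D = 12+6 = 18
ES_E = max(EF_C=15, EF_D=18) = 18; EF_E = 18+9 = 27
ES_F = 15; EF_F = 15+4 = 19
ES_G = max(EF_A=12, EF_C=15) = 15; EF_G = 15+8 = 23
ES_H = 18; EF_H = 18+10 = 28
ES_I = max(EF_A=12, EF_E=27, EF_F=19, EF_G=23, EF_H=28) = 28; EF_I = 28+12 = 40
Expected project duration μ = 40 weeks. Critical path: B → D → H → I.

Backward pass:
LF_I = 40; LS_I = 40−12 = 28
LF_H = LS_I = 28; LS_H = 28−10 = 18
LF_G = LS_I = 28; LS_G = 28−8 = 20
LF_F = LS_I = 28; LS_F = 28−4 = 24
LF_E = LS_I = 28; LS_E = 28−9 = 19
LF_D = min(LS_E=19, LS_H=18) = 18; LS_D = 18−6 = 12
LF_C = min(LS_E=19, LS_F=24, LS_G=20) = 19; LS_C = 19−3 = 16
LF_B = min(LS_C=16, LS_D=12) = 12; LS_B = 12−12 = 0
LF_A = min(LS_G=20, LS_I=28) = 20; LS_A = 20−12 = 8
Slack_A = LS_A − ES_A = 8 − 0 = 8

8 weeks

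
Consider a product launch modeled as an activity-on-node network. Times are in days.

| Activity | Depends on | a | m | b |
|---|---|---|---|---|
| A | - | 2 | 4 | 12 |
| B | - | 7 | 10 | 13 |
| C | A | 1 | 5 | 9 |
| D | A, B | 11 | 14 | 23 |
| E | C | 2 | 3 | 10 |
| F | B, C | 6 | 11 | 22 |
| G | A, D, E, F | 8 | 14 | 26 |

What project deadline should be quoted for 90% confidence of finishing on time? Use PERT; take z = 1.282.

te_A = (2 + 4·4 + 12)/6 = 30/6 = 5; σ²_A = ((12−2)/6)² = 2.778
te_B = (7 + 4·10 + 13)/6 = 60/6 = 10; σ²_B = ((13−7)/6)² = 1.000
te_C = (1 + 4·5 + 9)/6 = 30/6 = 5; σ²_C = ((9−1)/6)² = 1.778
te_D = (11 + 4·14 + 23)/6 = 90/6 = 15; σ²_D = ((23−11)/6)² = 4.000
te_E = (2 + 4·3 + 10)/6 = 24/6 = 4; σ²_E = ((10−2)/6)² = 1.778
te_F = (6 + 4·11 + 22)/6 = 72/6 = 12; σ²_F = ((22−6)/6)² = 7.111
te_G = (8 + 4·14 + 26)/6 = 90/6 = 15; σ²_G = ((26−8)/6)² = 9.000

Forward pass:
ES_A = 0; EF_A = 5
ES_B = 0; EF_B = 10
ES_C = 5; EF_C = 5+5 = 10
ES_D = max(EF_A=5, EF_B=10) = 10; EF_D = 10+15 = 25
ES_E = 10; EF_E = 10+4 = 14
ES_F = max(EF_B=10, EF_C=10) = 10; EF_F = 10+12 = 22
ES_G = max(EF_A=5, EF_D=25, EF_E=14, EF_F=22) = 25; EF_G = 25+15 = 40
Expected project duration μ = 40 days. Critical path: B → D → G.

Variance along critical path = 1.000 + 4.000 + 9.000 = 14.000; σ = 3.742 days.
D = μ + z·σ = 40 + 1.282·3.742 = 44.8 days

44.8 days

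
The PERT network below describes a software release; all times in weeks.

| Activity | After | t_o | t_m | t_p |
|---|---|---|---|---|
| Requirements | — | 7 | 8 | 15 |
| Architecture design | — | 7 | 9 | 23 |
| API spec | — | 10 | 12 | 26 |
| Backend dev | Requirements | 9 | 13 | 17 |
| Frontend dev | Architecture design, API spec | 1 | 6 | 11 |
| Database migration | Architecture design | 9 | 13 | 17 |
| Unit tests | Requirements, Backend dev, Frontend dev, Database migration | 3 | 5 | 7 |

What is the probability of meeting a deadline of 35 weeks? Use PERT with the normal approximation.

te_Requirements = (7 + 4·8 + 15)/6 = 54/6 = 9; σ²_Requirements = ((15−7)/6)² = 1.778
te_Architecture design = (7 + 4·9 + 23)/6 = 66/6 = 11; σ²_Architecture design = ((23−7)/6)² = 7.111
te_API spec = (10 + 4·12 + 26)/6 = 84/6 = 14; σ²_API spec = ((26−10)/6)² = 7.111
te_Backend dev = (9 + 4·13 + 17)/6 = 78/6 = 13; σ²_Backend dev = ((17−9)/6)² = 1.778
te_Frontend dev = (1 + 4·6 + 11)/6 = 36/6 = 6; σ²_Frontend dev = ((11−1)/6)² = 2.778
te_Database migration = (9 + 4·13 + 17)/6 = 78/6 = 13; σ²_Database migration = ((17−9)/6)² = 1.778
te_Unit tests = (3 + 4·5 + 7)/6 = 30/6 = 5; σ²_Unit tests = ((7−3)/6)² = 0.444

Forward pass:
ES_Requirements = 0; EF_Requirements = 9
ES_Architecture design = 0; EF_Architecture design = 11
ES_API spec = 0; EF_API spec = 14
ES_Backend dev = 9; EF_Backend dev = 9+13 = 22
ES_Frontend dev = max(EF_Architecture design=11, EF_API spec=14) = 14; EF_Frontend dev = 14+6 = 20
ES_Database migration = 11; EF_Database migration = 11+13 = 24
ES_Unit tests = max(EF_Requirements=9, EF_Backend dev=22, EF_Frontend dev=20, EF_Database migration=24) = 24; EF_Unit tests = 24+5 = 29
Expected project duration μ = 29 weeks. Critical path: Architecture design → Database migration → Unit tests.

Variance along critical path = 7.111 + 1.778 + 0.444 = 9.333; σ = √9.333 = 3.055 weeks.
Z = (35 − 29) / 3.055 = 1.964
P(T ≤ 35) = Φ(1.964) ≈ 0.975

0.975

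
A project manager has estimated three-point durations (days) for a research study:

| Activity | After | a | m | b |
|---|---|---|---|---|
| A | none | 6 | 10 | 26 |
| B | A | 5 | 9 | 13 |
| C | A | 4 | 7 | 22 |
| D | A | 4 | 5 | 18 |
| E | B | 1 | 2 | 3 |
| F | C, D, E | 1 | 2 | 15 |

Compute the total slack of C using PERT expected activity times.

2 days

te_A = (6 + 4·10 + 26)/6 = 72/6 = 12
te_B = (5 + 4·9 + 13)/6 = 54/6 = 9
te_C = (4 + 4·7 + 22)/6 = 54/6 = 9
te_D = (4 + 4·5 + 18)/6 = 42/6 = 7
te_E = (1 + 4·2 + 3)/6 = 12/6 = 2
te_F = (1 + 4·2 + 15)/6 = 24/6 = 4

Forward pass:
ES_A = 0; EF_A = 12
ES_B = 12; EF_B = 12+9 = 21
ES_C = 12; EF_C = 12+9 = 21
ES_D = 12; EF_D = 12+7 = 19
ES_E = 21; EF_E = 21+2 = 23
ES_F = max(EF_C=21, EF_D=19, EF_E=23) = 23; EF_F = 23+4 = 27
Expected project duration μ = 27 days. Critical path: A → B → E → F.

Backward pass:
LF_F = 27; LS_F = 27−4 = 23
LF_E = LS_F = 23; LS_E = 23−2 = 21
LF_D = LS_F = 23; LS_D = 23−7 = 16
LF_C = LS_F = 23; LS_C = 23−9 = 14
LF_B = LS_E = 21; LS_B = 21−9 = 12
LF_A = min(LS_B=12, LS_C=14, LS_D=16) = 12; LS_A = 12−12 = 0
Slack_C = LS_C − ES_C = 14 − 12 = 2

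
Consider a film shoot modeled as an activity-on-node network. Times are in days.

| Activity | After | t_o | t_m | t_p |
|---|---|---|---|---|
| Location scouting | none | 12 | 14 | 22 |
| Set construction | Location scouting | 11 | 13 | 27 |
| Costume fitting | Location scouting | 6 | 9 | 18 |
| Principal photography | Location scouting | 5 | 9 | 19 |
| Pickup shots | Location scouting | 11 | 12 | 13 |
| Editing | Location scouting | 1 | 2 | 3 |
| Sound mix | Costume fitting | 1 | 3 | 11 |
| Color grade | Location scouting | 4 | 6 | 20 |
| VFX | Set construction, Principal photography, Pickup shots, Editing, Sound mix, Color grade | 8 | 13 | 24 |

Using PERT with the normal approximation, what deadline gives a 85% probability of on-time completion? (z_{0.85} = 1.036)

48.3 days

te_Location scouting = (12 + 4·14 + 22)/6 = 90/6 = 15; σ²_Location scouting = ((22−12)/6)² = 2.778
te_Set construction = (11 + 4·13 + 27)/6 = 90/6 = 15; σ²_Set construction = ((27−11)/6)² = 7.111
te_Costume fitting = (6 + 4·9 + 18)/6 = 60/6 = 10; σ²_Costume fitting = ((18−6)/6)² = 4.000
te_Principal photography = (5 + 4·9 + 19)/6 = 60/6 = 10; σ²_Principal photography = ((19−5)/6)² = 5.444
te_Pickup shots = (11 + 4·12 + 13)/6 = 72/6 = 12; σ²_Pickup shots = ((13−11)/6)² = 0.111
te_Editing = (1 + 4·2 + 3)/6 = 12/6 = 2; σ²_Editing = ((3−1)/6)² = 0.111
te_Sound mix = (1 + 4·3 + 11)/6 = 24/6 = 4; σ²_Sound mix = ((11−1)/6)² = 2.778
te_Color grade = (4 + 4·6 + 20)/6 = 48/6 = 8; σ²_Color grade = ((20−4)/6)² = 7.111
te_VFX = (8 + 4·13 + 24)/6 = 84/6 = 14; σ²_VFX = ((24−8)/6)² = 7.111

Forward pass:
ES_Location scouting = 0; EF_Location scouting = 15
ES_Set construction = 15; EF_Set construction = 15+15 = 30
ES_Costume fitting = 15; EF_Costume fitting = 15+10 = 25
ES_Principal photography = 15; EF_Principal photography = 15+10 = 25
ES_Pickup shots = 15; EF_Pickup shots = 15+12 = 27
ES_Editing = 15; EF_Editing = 15+2 = 17
ES_Sound mix = 25; EF_Sound mix = 25+4 = 29
ES_Color grade = 15; EF_Color grade = 15+8 = 23
ES_VFX = max(EF_Set construction=30, EF_Principal photography=25, EF_Pickup shots=27, EF_Editing=17, EF_Sound mix=29, EF_Color grade=23) = 30; EF_VFX = 30+14 = 44
Expected project duration μ = 44 days. Critical path: Location scouting → Set construction → VFX.

Variance along critical path = 2.778 + 7.111 + 7.111 = 17.000; σ = 4.123 days.
D = μ + z·σ = 44 + 1.036·4.123 = 48.3 days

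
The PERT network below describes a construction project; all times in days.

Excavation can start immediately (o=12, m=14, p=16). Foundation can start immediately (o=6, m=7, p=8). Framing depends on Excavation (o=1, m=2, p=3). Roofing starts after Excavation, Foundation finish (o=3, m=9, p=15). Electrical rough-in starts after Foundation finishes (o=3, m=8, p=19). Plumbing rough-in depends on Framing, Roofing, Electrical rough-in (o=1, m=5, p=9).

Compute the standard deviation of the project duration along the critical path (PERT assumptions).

te_Excavation = (12 + 4·14 + 16)/6 = 84/6 = 14; σ²_Excavation = ((16−12)/6)² = 0.444
te_Foundation = (6 + 4·7 + 8)/6 = 42/6 = 7; σ²_Foundation = ((8−6)/6)² = 0.111
te_Framing = (1 + 4·2 + 3)/6 = 12/6 = 2; σ²_Framing = ((3−1)/6)² = 0.111
te_Roofing = (3 + 4·9 + 15)/6 = 54/6 = 9; σ²_Roofing = ((15−3)/6)² = 4.000
te_Electrical rough-in = (3 + 4·8 + 19)/6 = 54/6 = 9; σ²_Electrical rough-in = ((19−3)/6)² = 7.111
te_Plumbing rough-in = (1 + 4·5 + 9)/6 = 30/6 = 5; σ²_Plumbing rough-in = ((9−1)/6)² = 1.778

Forward pass:
ES_Excavation = 0; EF_Excavation = 14
ES_Foundation = 0; EF_Foundation = 7
ES_Framing = 14; EF_Framing = 14+2 = 16
ES_Roofing = max(EF_Excavation=14, EF_Foundation=7) = 14; EF_Roofing = 14+9 = 23
ES_Electrical rough-in = 7; EF_Electrical rough-in = 7+9 = 16
ES_Plumbing rough-in = max(EF_Framing=16, EF_Roofing=23, EF_Electrical rough-in=16) = 23; EF_Plumbing rough-in = 23+5 = 28
Expected project duration μ = 28 days. Critical path: Excavation → Roofing → Plumbing rough-in.

Variance along critical path = 0.444 + 4.000 + 1.778 = 6.222
σ = √6.222 = 2.494 days

2.49 days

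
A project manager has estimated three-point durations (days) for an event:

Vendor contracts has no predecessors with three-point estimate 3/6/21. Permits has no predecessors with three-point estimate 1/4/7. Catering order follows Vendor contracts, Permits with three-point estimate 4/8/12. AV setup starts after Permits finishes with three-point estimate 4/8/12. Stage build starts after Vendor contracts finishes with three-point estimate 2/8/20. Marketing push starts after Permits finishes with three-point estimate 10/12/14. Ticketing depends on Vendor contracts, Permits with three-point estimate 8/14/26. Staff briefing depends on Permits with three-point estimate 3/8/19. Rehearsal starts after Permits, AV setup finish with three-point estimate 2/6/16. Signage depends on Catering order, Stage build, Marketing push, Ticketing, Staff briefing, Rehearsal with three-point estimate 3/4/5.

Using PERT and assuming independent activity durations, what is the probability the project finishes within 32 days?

0.880

te_Vendor contracts = (3 + 4·6 + 21)/6 = 48/6 = 8; σ²_Vendor contracts = ((21−3)/6)² = 9.000
te_Permits = (1 + 4·4 + 7)/6 = 24/6 = 4; σ²_Permits = ((7−1)/6)² = 1.000
te_Catering order = (4 + 4·8 + 12)/6 = 48/6 = 8; σ²_Catering order = ((12−4)/6)² = 1.778
te_AV setup = (4 + 4·8 + 12)/6 = 48/6 = 8; σ²_AV setup = ((12−4)/6)² = 1.778
te_Stage build = (2 + 4·8 + 20)/6 = 54/6 = 9; σ²_Stage build = ((20−2)/6)² = 9.000
te_Marketing push = (10 + 4·12 + 14)/6 = 72/6 = 12; σ²_Marketing push = ((14−10)/6)² = 0.444
te_Ticketing = (8 + 4·14 + 26)/6 = 90/6 = 15; σ²_Ticketing = ((26−8)/6)² = 9.000
te_Staff briefing = (3 + 4·8 + 19)/6 = 54/6 = 9; σ²_Staff briefing = ((19−3)/6)² = 7.111
te_Rehearsal = (2 + 4·6 + 16)/6 = 42/6 = 7; σ²_Rehearsal = ((16−2)/6)² = 5.444
te_Signage = (3 + 4·4 + 5)/6 = 24/6 = 4; σ²_Signage = ((5−3)/6)² = 0.111

Forward pass:
ES_Vendor contracts = 0; EF_Vendor contracts = 8
ES_Permits = 0; EF_Permits = 4
ES_Catering order = max(EF_Vendor contracts=8, EF_Permits=4) = 8; EF_Catering order = 8+8 = 16
ES_AV setup = 4; EF_AV setup = 4+8 = 12
ES_Stage build = 8; EF_Stage build = 8+9 = 17
ES_Marketing push = 4; EF_Marketing push = 4+12 = 16
ES_Ticketing = max(EF_Vendor contracts=8, EF_Permits=4) = 8; EF_Ticketing = 8+15 = 23
ES_Staff briefing = 4; EF_Staff briefing = 4+9 = 13
ES_Rehearsal = max(EF_Permits=4, EF_AV setup=12) = 12; EF_Rehearsal = 12+7 = 19
ES_Signage = max(EF_Catering order=16, EF_Stage build=17, EF_Marketing push=16, EF_Ticketing=23, EF_Staff briefing=13, EF_Rehearsal=19) = 23; EF_Signage = 23+4 = 27
Expected project duration μ = 27 days. Critical path: Vendor contracts → Ticketing → Signage.

Variance along critical path = 9.000 + 9.000 + 0.111 = 18.111; σ = √18.111 = 4.256 days.
Z = (32 − 27) / 4.256 = 1.175
P(T ≤ 32) = Φ(1.175) ≈ 0.880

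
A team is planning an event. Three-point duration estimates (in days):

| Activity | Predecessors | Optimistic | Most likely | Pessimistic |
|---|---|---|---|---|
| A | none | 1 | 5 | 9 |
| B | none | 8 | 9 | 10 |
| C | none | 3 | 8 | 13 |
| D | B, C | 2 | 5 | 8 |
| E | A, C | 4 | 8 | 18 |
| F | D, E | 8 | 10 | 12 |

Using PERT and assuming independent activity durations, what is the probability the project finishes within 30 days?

0.846

te_A = (1 + 4·5 + 9)/6 = 30/6 = 5; σ²_A = ((9−1)/6)² = 1.778
te_B = (8 + 4·9 + 10)/6 = 54/6 = 9; σ²_B = ((10−8)/6)² = 0.111
te_C = (3 + 4·8 + 13)/6 = 48/6 = 8; σ²_C = ((13−3)/6)² = 2.778
te_D = (2 + 4·5 + 8)/6 = 30/6 = 5; σ²_D = ((8−2)/6)² = 1.000
te_E = (4 + 4·8 + 18)/6 = 54/6 = 9; σ²_E = ((18−4)/6)² = 5.444
te_F = (8 + 4·10 + 12)/6 = 60/6 = 10; σ²_F = ((12−8)/6)² = 0.444

Forward pass:
ES_A = 0; EF_A = 5
ES_B = 0; EF_B = 9
ES_C = 0; EF_C = 8
ES_D = max(EF_B=9, EF_C=8) = 9; EF_D = 9+5 = 14
ES_E = max(EF_A=5, EF_C=8) = 8; EF_E = 8+9 = 17
ES_F = max(EF_D=14, EF_E=17) = 17; EF_F = 17+10 = 27
Expected project duration μ = 27 days. Critical path: C → E → F.

Variance along critical path = 2.778 + 5.444 + 0.444 = 8.667; σ = √8.667 = 2.944 days.
Z = (30 − 27) / 2.944 = 1.019
P(T ≤ 30) = Φ(1.019) ≈ 0.846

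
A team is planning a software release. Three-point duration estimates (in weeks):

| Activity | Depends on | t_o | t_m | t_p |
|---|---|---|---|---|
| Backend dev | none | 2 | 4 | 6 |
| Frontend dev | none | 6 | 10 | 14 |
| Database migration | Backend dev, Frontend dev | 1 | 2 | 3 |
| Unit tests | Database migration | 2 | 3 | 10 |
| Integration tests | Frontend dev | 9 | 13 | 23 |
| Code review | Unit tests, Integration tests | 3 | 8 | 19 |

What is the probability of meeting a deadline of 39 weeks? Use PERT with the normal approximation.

0.943

te_Backend dev = (2 + 4·4 + 6)/6 = 24/6 = 4; σ²_Backend dev = ((6−2)/6)² = 0.444
te_Frontend dev = (6 + 4·10 + 14)/6 = 60/6 = 10; σ²_Frontend dev = ((14−6)/6)² = 1.778
te_Database migration = (1 + 4·2 + 3)/6 = 12/6 = 2; σ²_Database migration = ((3−1)/6)² = 0.111
te_Unit tests = (2 + 4·3 + 10)/6 = 24/6 = 4; σ²_Unit tests = ((10−2)/6)² = 1.778
te_Integration tests = (9 + 4·13 + 23)/6 = 84/6 = 14; σ²_Integration tests = ((23−9)/6)² = 5.444
te_Code review = (3 + 4·8 + 19)/6 = 54/6 = 9; σ²_Code review = ((19−3)/6)² = 7.111

Forward pass:
ES_Backend dev = 0; EF_Backend dev = 4
ES_Frontend dev = 0; EF_Frontend dev = 10
ES_Database migration = max(EF_Backend dev=4, EF_Frontend dev=10) = 10; EF_Database migration = 10+2 = 12
ES_Unit tests = 12; EF_Unit tests = 12+4 = 16
ES_Integration tests = 10; EF_Integration tests = 10+14 = 24
ES_Code review = max(EF_Unit tests=16, EF_Integration tests=24) = 24; EF_Code review = 24+9 = 33
Expected project duration μ = 33 weeks. Critical path: Frontend dev → Integration tests → Code review.

Variance along critical path = 1.778 + 5.444 + 7.111 = 14.333; σ = √14.333 = 3.786 weeks.
Z = (39 − 33) / 3.786 = 1.585
P(T ≤ 39) = Φ(1.585) ≈ 0.943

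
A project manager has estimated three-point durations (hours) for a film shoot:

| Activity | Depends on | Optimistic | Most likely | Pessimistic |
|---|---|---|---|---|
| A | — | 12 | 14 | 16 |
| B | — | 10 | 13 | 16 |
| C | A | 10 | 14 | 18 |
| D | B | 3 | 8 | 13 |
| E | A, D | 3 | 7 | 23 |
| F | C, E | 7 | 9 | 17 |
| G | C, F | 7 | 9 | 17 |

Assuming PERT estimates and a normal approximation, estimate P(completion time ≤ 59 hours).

te_A = (12 + 4·14 + 16)/6 = 84/6 = 14; σ²_A = ((16−12)/6)² = 0.444
te_B = (10 + 4·13 + 16)/6 = 78/6 = 13; σ²_B = ((16−10)/6)² = 1.000
te_C = (10 + 4·14 + 18)/6 = 84/6 = 14; σ²_C = ((18−10)/6)² = 1.778
te_D = (3 + 4·8 + 13)/6 = 48/6 = 8; σ²_D = ((13−3)/6)² = 2.778
te_E = (3 + 4·7 + 23)/6 = 54/6 = 9; σ²_E = ((23−3)/6)² = 11.111
te_F = (7 + 4·9 + 17)/6 = 60/6 = 10; σ²_F = ((17−7)/6)² = 2.778
te_G = (7 + 4·9 + 17)/6 = 60/6 = 10; σ²_G = ((17−7)/6)² = 2.778

Forward pass:
ES_A = 0; EF_A = 14
ES_B = 0; EF_B = 13
ES_C = 14; EF_C = 14+14 = 28
ES_D = 13; EF_D = 13+8 = 21
ES_E = max(EF_A=14, EF_D=21) = 21; EF_E = 21+9 = 30
ES_F = max(EF_C=28, EF_E=30) = 30; EF_F = 30+10 = 40
ES_G = max(EF_C=28, EF_F=40) = 40; EF_G = 40+10 = 50
Expected project duration μ = 50 hours. Critical path: B → D → E → F → G.

Variance along critical path = 1.000 + 2.778 + 11.111 + 2.778 + 2.778 = 20.444; σ = √20.444 = 4.522 hours.
Z = (59 − 50) / 4.522 = 1.990
P(T ≤ 59) = Φ(1.990) ≈ 0.977

0.977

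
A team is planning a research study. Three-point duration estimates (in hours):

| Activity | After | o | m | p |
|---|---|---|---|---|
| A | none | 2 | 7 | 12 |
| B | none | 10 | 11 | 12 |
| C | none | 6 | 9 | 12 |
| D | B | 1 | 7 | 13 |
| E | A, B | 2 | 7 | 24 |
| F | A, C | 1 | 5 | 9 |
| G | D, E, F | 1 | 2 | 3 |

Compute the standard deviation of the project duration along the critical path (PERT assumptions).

3.70 hours

te_A = (2 + 4·7 + 12)/6 = 42/6 = 7; σ²_A = ((12−2)/6)² = 2.778
te_B = (10 + 4·11 + 12)/6 = 66/6 = 11; σ²_B = ((12−10)/6)² = 0.111
te_C = (6 + 4·9 + 12)/6 = 54/6 = 9; σ²_C = ((12−6)/6)² = 1.000
te_D = (1 + 4·7 + 13)/6 = 42/6 = 7; σ²_D = ((13−1)/6)² = 4.000
te_E = (2 + 4·7 + 24)/6 = 54/6 = 9; σ²_E = ((24−2)/6)² = 13.444
te_F = (1 + 4·5 + 9)/6 = 30/6 = 5; σ²_F = ((9−1)/6)² = 1.778
te_G = (1 + 4·2 + 3)/6 = 12/6 = 2; σ²_G = ((3−1)/6)² = 0.111

Forward pass:
ES_A = 0; EF_A = 7
ES_B = 0; EF_B = 11
ES_C = 0; EF_C = 9
ES_D = 11; EF_D = 11+7 = 18
ES_E = max(EF_A=7, EF_B=11) = 11; EF_E = 11+9 = 20
ES_F = max(EF_A=7, EF_C=9) = 9; EF_F = 9+5 = 14
ES_G = max(EF_D=18, EF_E=20, EF_F=14) = 20; EF_G = 20+2 = 22
Expected project duration μ = 22 hours. Critical path: B → E → G.

Variance along critical path = 0.111 + 13.444 + 0.111 = 13.667
σ = √13.667 = 3.697 hours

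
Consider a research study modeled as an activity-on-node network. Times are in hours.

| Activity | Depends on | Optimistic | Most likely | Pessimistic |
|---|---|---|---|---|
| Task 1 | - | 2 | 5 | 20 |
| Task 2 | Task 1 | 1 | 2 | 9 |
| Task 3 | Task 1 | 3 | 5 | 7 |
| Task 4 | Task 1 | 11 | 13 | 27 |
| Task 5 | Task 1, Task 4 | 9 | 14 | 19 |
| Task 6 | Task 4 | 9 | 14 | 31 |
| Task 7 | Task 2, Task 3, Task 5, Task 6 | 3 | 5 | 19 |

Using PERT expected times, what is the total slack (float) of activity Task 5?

te_Task 1 = (2 + 4·5 + 20)/6 = 42/6 = 7
te_Task 2 = (1 + 4·2 + 9)/6 = 18/6 = 3
te_Task 3 = (3 + 4·5 + 7)/6 = 30/6 = 5
te_Task 4 = (11 + 4·13 + 27)/6 = 90/6 = 15
te_Task 5 = (9 + 4·14 + 19)/6 = 84/6 = 14
te_Task 6 = (9 + 4·14 + 31)/6 = 96/6 = 16
te_Task 7 = (3 + 4·5 + 19)/6 = 42/6 = 7

Forward pass:
ES_Task 1 = 0; EF_Task 1 = 7
ES_Task 2 = 7; EF_Task 2 = 7+3 = 10
ES_Task 3 = 7; EF_Task 3 = 7+5 = 12
ES_Task 4 = 7; EF_Task 4 = 7+15 = 22
ES_Task 5 = max(EF_Task 1=7, EF_Task 4=22) = 22; EF_Task 5 = 22+14 = 36
ES_Task 6 = 22; EF_Task 6 = 22+16 = 38
ES_Task 7 = max(EF_Task 2=10, EF_Task 3=12, EF_Task 5=36, EF_Task 6=38) = 38; EF_Task 7 = 38+7 = 45
Expected project duration μ = 45 hours. Critical path: Task 1 → Task 4 → Task 6 → Task 7.

Backward pass:
LF_Task 7 = 45; LS_Task 7 = 45−7 = 38
LF_Task 6 = LS_Task 7 = 38; LS_Task 6 = 38−16 = 22
LF_Task 5 = LS_Task 7 = 38; LS_Task 5 = 38−14 = 24
LF_Task 4 = min(LS_Task 5=24, LS_Task 6=22) = 22; LS_Task 4 = 22−15 = 7
LF_Task 3 = LS_Task 7 = 38; LS_Task 3 = 38−5 = 33
LF_Task 2 = LS_Task 7 = 38; LS_Task 2 = 38−3 = 35
LF_Task 1 = min(LS_Task 2=35, LS_Task 3=33, LS_Task 4=7, LS_Task 5=24) = 7; LS_Task 1 = 7−7 = 0
Slack_Task 5 = LS_Task 5 − ES_Task 5 = 24 − 22 = 2

2 hours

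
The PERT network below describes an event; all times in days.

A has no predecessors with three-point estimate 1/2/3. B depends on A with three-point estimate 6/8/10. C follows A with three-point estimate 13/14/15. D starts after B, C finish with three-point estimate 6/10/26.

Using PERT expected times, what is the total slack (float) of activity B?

te_A = (1 + 4·2 + 3)/6 = 12/6 = 2
te_B = (6 + 4·8 + 10)/6 = 48/6 = 8
te_C = (13 + 4·14 + 15)/6 = 84/6 = 14
te_D = (6 + 4·10 + 26)/6 = 72/6 = 12

Forward pass:
ES_A = 0; EF_A = 2
ES_B = 2; EF_B = 2+8 = 10
ES_C = 2; EF_C = 2+14 = 16
ES_D = max(EF_B=10, EF_C=16) = 16; EF_D = 16+12 = 28
Expected project duration μ = 28 days. Critical path: A → C → D.

Backward pass:
LF_D = 28; LS_D = 28−12 = 16
LF_C = LS_D = 16; LS_C = 16−14 = 2
LF_B = LS_D = 16; LS_B = 16−8 = 8
LF_A = min(LS_B=8, LS_C=2) = 2; LS_A = 2−2 = 0
Slack_B = LS_B − ES_B = 8 − 2 = 6

6 days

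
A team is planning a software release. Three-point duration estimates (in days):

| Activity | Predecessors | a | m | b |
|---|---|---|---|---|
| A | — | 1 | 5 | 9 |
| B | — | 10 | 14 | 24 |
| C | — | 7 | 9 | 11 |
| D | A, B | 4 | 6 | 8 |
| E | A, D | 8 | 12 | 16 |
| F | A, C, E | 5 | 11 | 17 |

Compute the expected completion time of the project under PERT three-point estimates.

44 days

te_A = (1 + 4·5 + 9)/6 = 30/6 = 5
te_B = (10 + 4·14 + 24)/6 = 90/6 = 15
te_C = (7 + 4·9 + 11)/6 = 54/6 = 9
te_D = (4 + 4·6 + 8)/6 = 36/6 = 6
te_E = (8 + 4·12 + 16)/6 = 72/6 = 12
te_F = (5 + 4·11 + 17)/6 = 66/6 = 11

Forward pass:
ES_A = 0; EF_A = 5
ES_B = 0; EF_B = 15
ES_C = 0; EF_C = 9
ES_D = max(EF_A=5, EF_B=15) = 15; EF_D = 15+6 = 21
ES_E = max(EF_A=5, EF_D=21) = 21; EF_E = 21+12 = 33
ES_F = max(EF_A=5, EF_C=9, EF_E=33) = 33; EF_F = 33+11 = 44
Expected project duration μ = 44 days. Critical path: B → D → E → F.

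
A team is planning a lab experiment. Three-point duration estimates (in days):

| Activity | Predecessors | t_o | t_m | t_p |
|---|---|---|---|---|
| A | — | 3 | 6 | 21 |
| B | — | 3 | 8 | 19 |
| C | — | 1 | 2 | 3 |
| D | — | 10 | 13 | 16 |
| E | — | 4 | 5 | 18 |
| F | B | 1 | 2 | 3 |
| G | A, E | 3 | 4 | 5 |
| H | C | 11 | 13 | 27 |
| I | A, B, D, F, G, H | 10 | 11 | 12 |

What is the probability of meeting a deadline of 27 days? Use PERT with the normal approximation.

0.356

te_A = (3 + 4·6 + 21)/6 = 48/6 = 8; σ²_A = ((21−3)/6)² = 9.000
te_B = (3 + 4·8 + 19)/6 = 54/6 = 9; σ²_B = ((19−3)/6)² = 7.111
te_C = (1 + 4·2 + 3)/6 = 12/6 = 2; σ²_C = ((3−1)/6)² = 0.111
te_D = (10 + 4·13 + 16)/6 = 78/6 = 13; σ²_D = ((16−10)/6)² = 1.000
te_E = (4 + 4·5 + 18)/6 = 42/6 = 7; σ²_E = ((18−4)/6)² = 5.444
te_F = (1 + 4·2 + 3)/6 = 12/6 = 2; σ²_F = ((3−1)/6)² = 0.111
te_G = (3 + 4·4 + 5)/6 = 24/6 = 4; σ²_G = ((5−3)/6)² = 0.111
te_H = (11 + 4·13 + 27)/6 = 90/6 = 15; σ²_H = ((27−11)/6)² = 7.111
te_I = (10 + 4·11 + 12)/6 = 66/6 = 11; σ²_I = ((12−10)/6)² = 0.111

Forward pass:
ES_A = 0; EF_A = 8
ES_B = 0; EF_B = 9
ES_C = 0; EF_C = 2
ES_D = 0; EF_D = 13
ES_E = 0; EF_E = 7
ES_F = 9; EF_F = 9+2 = 11
ES_G = max(EF_A=8, EF_E=7) = 8; EF_G = 8+4 = 12
ES_H = 2; EF_H = 2+15 = 17
ES_I = max(EF_A=8, EF_B=9, EF_D=13, EF_F=11, EF_G=12, EF_H=17) = 17; EF_I = 17+11 = 28
Expected project duration μ = 28 days. Critical path: C → H → I.

Variance along critical path = 0.111 + 7.111 + 0.111 = 7.333; σ = √7.333 = 2.708 days.
Z = (27 − 28) / 2.708 = -0.369
P(T ≤ 27) = Φ(-0.369) ≈ 0.356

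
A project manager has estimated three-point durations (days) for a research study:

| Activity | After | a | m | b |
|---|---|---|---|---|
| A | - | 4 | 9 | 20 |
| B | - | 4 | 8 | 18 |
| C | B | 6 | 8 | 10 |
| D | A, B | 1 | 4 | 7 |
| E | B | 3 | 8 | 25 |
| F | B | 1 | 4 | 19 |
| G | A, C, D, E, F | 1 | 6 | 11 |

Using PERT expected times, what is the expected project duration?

te_A = (4 + 4·9 + 20)/6 = 60/6 = 10
te_B = (4 + 4·8 + 18)/6 = 54/6 = 9
te_C = (6 + 4·8 + 10)/6 = 48/6 = 8
te_D = (1 + 4·4 + 7)/6 = 24/6 = 4
te_E = (3 + 4·8 + 25)/6 = 60/6 = 10
te_F = (1 + 4·4 + 19)/6 = 36/6 = 6
te_G = (1 + 4·6 + 11)/6 = 36/6 = 6

Forward pass:
ES_A = 0; EF_A = 10
ES_B = 0; EF_B = 9
ES_C = 9; EF_C = 9+8 = 17
ES_D = max(EF_A=10, EF_B=9) = 10; EF_D = 10+4 = 14
ES_E = 9; EF_E = 9+10 = 19
ES_F = 9; EF_F = 9+6 = 15
ES_G = max(EF_A=10, EF_C=17, EF_D=14, EF_E=19, EF_F=15) = 19; EF_G = 19+6 = 25
Expected project duration μ = 25 days. Critical path: B → E → G.

25 days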